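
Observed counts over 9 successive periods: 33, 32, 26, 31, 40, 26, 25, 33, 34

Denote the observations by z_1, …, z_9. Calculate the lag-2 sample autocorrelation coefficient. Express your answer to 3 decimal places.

Mean z̄ = (33 + 32 + 26 + 31 + 40 + 26 + 25 + 33 + 34)/9 = 31.1111
Numerator Σ_{t=1}^{7}(z_t−z̄)(z_{t+2}−z̄) = -136.2469
Denominator Σ(z_t−z̄)² = 184.8889
r_2 = -136.2469 / 184.8889 = -0.737

-0.737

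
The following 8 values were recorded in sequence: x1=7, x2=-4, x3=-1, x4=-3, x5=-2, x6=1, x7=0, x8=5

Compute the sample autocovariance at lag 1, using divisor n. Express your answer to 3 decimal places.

Mean x̄ = (7 − 4 − 1 − 3 − 2 + 1 + 0 + 5)/8 = 0.3750
Σ_{t=1}^{7}(x_t−x̄)(x_{t+1}−x̄) = -13.7656
γ_1 = -13.7656 / 8 = -1.721

-1.721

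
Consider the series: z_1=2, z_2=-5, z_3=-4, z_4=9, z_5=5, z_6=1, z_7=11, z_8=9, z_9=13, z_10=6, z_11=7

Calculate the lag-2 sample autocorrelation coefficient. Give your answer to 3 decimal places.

0.069

Mean z̄ = (2 − 5 − 4 + 9 + 5 + 1 + 11 + 9 + 13 + 6 + 7)/11 = 4.9091
Numerator Σ_{t=1}^{9}(z_t−z̄)(z_{t+2}−z̄) = 23.8017
Denominator Σ(z_t−z̄)² = 342.9091
r_2 = 23.8017 / 342.9091 = 0.069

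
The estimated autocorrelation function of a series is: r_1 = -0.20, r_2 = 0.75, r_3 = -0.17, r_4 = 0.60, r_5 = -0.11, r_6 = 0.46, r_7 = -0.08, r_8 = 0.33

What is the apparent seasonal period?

2

The largest autocorrelation is r_2 = 0.75, with weaker echoes at lags 4 (0.60), 6 (0.46) and 8 (0.33); the remaining lags stay at or below -0.08.
The dominant spike at lag 2 indicates a seasonal period of 2.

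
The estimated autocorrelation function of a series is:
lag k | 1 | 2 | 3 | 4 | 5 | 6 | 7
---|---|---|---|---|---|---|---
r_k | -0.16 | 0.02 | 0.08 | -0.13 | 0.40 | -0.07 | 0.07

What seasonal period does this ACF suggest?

5

The largest autocorrelation is r_5 = 0.40; the remaining lags stay at or below 0.08.
The dominant spike at lag 5 indicates a seasonal period of 5.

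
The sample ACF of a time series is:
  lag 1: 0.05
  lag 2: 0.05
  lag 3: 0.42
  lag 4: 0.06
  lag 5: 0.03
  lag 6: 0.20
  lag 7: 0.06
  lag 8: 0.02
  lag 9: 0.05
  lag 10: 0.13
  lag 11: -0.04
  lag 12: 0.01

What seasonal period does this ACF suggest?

3

The largest autocorrelation is r_3 = 0.42, with a weaker echo at lag 6 (0.20); the remaining lags stay at or below 0.13.
The dominant spike at lag 3 indicates a seasonal period of 3.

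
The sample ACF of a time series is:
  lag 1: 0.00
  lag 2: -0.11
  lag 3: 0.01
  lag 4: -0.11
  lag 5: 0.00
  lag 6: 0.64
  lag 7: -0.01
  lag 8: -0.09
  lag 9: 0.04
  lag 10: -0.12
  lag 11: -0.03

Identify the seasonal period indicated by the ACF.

The largest autocorrelation is r_6 = 0.64; the remaining lags stay at or below 0.04.
The dominant spike at lag 6 indicates a seasonal period of 6.

6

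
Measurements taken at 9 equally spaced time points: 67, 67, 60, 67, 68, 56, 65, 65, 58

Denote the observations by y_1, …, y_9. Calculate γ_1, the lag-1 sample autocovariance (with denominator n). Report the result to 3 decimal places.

Mean ȳ = (67 + 67 + 60 + 67 + 68 + 56 + 65 + 65 + 58)/9 = 63.6667
Σ_{t=1}^{8}(y_t−ȳ)(y_{t+1}−ȳ) = -48.1111
γ_1 = -48.1111 / 9 = -5.346

-5.346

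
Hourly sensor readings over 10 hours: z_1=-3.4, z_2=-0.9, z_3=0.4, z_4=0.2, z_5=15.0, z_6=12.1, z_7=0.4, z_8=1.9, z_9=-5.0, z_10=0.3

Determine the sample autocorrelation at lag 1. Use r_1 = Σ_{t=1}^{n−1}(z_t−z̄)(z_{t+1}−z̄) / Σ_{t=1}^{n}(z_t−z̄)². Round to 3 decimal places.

0.344

Mean z̄ = (-3.4 − 0.9 + 0.4 + 0.2 + 15.0 + 12.1 + 0.4 + 1.9 − 5.0 + 0.3)/10 = 2.1000
Numerator Σ_{t=1}^{9}(z_t−z̄)(z_{t+1}−z̄) = 126.8600
Denominator Σ(z_t−z̄)² = 368.7400
r_1 = 126.8600 / 368.7400 = 0.344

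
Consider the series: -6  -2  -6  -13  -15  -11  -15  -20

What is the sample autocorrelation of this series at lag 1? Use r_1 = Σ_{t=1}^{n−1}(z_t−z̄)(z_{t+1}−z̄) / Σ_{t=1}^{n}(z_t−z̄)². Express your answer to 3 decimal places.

0.500

Mean z̄ = (-6 − 2 − 6 − 13 − 15 − 11 − 15 − 20)/8 = -11.0000
Deviations from mean: 5.0000, 9.0000, 5.0000, -2.0000, -4.0000, 0.0000, -4.0000, -9.0000
Σ(z_t−z̄)(z_{t+1}−z̄) = (45.0000) + (45.0000) + (-10.0000) + (8.0000) + (0.0000) + (0.0000) + (36.0000) = 124.0000
Denominator Σ(z_t−z̄)² = 248.0000
r_1 = 124.0000 / 248.0000 = 0.500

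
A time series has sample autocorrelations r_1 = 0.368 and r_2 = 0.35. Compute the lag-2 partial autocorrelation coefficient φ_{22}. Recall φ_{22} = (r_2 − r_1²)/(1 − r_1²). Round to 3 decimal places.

φ_{22} = (r_2 − r_1²) / (1 − r_1²)
r_1² = (0.368)² = 0.135424
Numerator = 0.35 − 0.1354 = 0.2146; denominator = 1 − 0.1354 = 0.8646
φ_{22} = 0.2146 / 0.8646 = 0.248

0.248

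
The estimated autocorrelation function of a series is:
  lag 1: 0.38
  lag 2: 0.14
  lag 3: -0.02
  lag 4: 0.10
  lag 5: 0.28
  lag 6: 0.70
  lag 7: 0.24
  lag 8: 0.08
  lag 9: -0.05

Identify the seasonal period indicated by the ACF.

The largest autocorrelation is r_6 = 0.70; the remaining lags stay at or below 0.38. The elevated value at lag 1 (0.38), dropping to 0.14 at lag 2, reflects decaying short-term dependence rather than seasonality.
The dominant spike at lag 6 indicates a seasonal period of 6.

6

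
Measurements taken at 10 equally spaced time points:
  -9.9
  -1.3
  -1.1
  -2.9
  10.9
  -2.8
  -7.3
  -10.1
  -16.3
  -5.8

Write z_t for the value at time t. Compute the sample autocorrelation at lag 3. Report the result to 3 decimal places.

-0.123

Mean z̄ = (-9.9 − 1.3 − 1.1 − 2.9 + 10.9 − 2.8 − 7.3 − 10.1 − 16.3 − 5.8)/10 = -4.6600
Σ(z_t−z̄)(z_{t+3}−z̄) = (-9.2224) + (52.2816) + (6.6216) + (-4.6464) + (-84.6464) + (-21.6504) + (3.0096) = -58.2528
Denominator Σ(z_t−z̄)² = 473.4440
r_3 = -58.2528 / 473.4440 = -0.123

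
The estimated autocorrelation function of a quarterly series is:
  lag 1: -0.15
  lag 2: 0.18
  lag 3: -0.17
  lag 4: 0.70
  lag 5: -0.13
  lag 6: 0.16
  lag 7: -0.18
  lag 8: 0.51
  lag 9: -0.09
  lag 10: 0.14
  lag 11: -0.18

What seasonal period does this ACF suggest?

4

The largest autocorrelation is r_4 = 0.70, with a weaker echo at lag 8 (0.51); the remaining lags stay at or below 0.18.
The dominant spike at lag 4 indicates a seasonal period of 4.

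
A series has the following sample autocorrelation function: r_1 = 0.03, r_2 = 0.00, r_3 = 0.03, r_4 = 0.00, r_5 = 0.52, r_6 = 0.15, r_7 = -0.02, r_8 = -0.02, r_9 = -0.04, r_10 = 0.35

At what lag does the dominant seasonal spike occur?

5

The largest autocorrelation is r_5 = 0.52, with a weaker echo at lag 10 (0.35); the remaining lags stay at or below 0.15.
The dominant spike at lag 5 indicates a seasonal period of 5.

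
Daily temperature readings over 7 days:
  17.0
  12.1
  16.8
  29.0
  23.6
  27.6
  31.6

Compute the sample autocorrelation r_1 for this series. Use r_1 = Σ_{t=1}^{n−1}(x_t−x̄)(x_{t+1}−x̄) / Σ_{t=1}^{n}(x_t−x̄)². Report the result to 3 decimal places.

0.429

Mean x̄ = (17.0 + 12.1 + 16.8 + 29.0 + 23.6 + 27.6 + 31.6)/7 = 22.5286
Deviations from mean: -5.5286, -10.4286, -5.7286, 6.4714, 1.0714, 5.0714, 9.0714
Numerator Σ_{t=1}^{6}(x_t−x̄)(x_{t+1}−x̄) = 138.6963
Denominator Σ(x_t−x̄)² = 323.1743
r_1 = 138.6963 / 323.1743 = 0.429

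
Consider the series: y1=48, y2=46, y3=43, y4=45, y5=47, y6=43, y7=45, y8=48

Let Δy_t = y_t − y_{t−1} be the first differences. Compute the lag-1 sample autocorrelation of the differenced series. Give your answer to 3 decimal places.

First differences Δy: -2, -3, 2, 2, -4, 2, 3
Mean of differences = 0.0000
Numerator Σ(Δy_t−Δȳ)(Δy_{t+1}−Δȳ) = -6.0000
Denominator Σ(Δy_t−Δȳ)² = 50.0000
r_1(Δy) = -6.0000 / 50.0000 = -0.120

-0.120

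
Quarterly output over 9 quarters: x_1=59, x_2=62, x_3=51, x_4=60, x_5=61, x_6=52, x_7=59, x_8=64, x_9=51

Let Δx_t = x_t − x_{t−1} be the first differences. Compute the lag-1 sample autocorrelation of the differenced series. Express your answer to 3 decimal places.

First differences Δx: 3, -11, 9, 1, -9, 7, 5, -13
Mean of differences = -1.0000
Numerator Σ(Δx_t−Δx̄)(Δx_{t+1}−Δx̄) = -224.0000
Denominator Σ(Δx_t−Δx̄)² = 528.0000
r_1(Δx) = -224.0000 / 528.0000 = -0.424

-0.424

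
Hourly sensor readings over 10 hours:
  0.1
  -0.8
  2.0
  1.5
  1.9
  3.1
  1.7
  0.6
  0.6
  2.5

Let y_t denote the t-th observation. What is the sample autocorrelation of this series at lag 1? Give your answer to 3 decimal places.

Mean ȳ = (0.1 − 0.8 + 2.0 + 1.5 + 1.9 + 3.1 + 1.7 + 0.6 + 0.6 + 2.5)/10 = 1.3200
Numerator Σ_{t=1}^{9}(y_t−ȳ)(y_{t+1}−ȳ) = 2.4756
Denominator Σ(y_t−ȳ)² = 12.5560
r_1 = 2.4756 / 12.5560 = 0.197

0.197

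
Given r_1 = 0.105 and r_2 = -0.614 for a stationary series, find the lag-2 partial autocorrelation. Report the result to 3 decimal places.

-0.632

φ_{22} = (r_2 − r_1²) / (1 − r_1²)
r_1² = (0.105)² = 0.011025
Numerator = -0.614 − 0.0110 = -0.6250; denominator = 1 − 0.0110 = 0.9890
φ_{22} = -0.6250 / 0.9890 = -0.632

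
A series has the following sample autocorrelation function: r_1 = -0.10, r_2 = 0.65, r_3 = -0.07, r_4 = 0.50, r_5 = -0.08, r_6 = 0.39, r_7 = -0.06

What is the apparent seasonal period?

The largest autocorrelation is r_2 = 0.65, with weaker echoes at lags 4 (0.50) and 6 (0.39); the remaining lags stay at or below -0.06.
The dominant spike at lag 2 indicates a seasonal period of 2.

2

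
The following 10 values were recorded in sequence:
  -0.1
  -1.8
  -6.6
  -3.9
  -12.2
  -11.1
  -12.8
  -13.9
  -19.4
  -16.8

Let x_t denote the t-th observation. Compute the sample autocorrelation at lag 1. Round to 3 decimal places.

Mean x̄ = (-0.1 − 1.8 − 6.6 − 3.9 − 12.2 − 11.1 − 12.8 − 13.9 − 19.4 − 16.8)/10 = -9.8600
Numerator Σ_{t=1}^{9}(x_t−x̄)(x_{t+1}−x̄) = 233.5984
Denominator Σ(x_t−x̄)² = 377.5240
r_1 = 233.5984 / 377.5240 = 0.619

0.619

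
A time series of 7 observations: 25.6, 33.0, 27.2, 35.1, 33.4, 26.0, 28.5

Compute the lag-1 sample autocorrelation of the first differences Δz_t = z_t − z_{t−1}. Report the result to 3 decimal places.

-0.492

First differences Δz: 7.4, -5.8, 7.9, -1.7, -7.4, 2.5
Mean of differences = 0.4833
Numerator Σ(Δz_t−Δz̄)(Δz_{t+1}−Δz̄) = -104.9403
Denominator Σ(Δz_t−Δz̄)² = 213.3083
r_1(Δz) = -104.9403 / 213.3083 = -0.492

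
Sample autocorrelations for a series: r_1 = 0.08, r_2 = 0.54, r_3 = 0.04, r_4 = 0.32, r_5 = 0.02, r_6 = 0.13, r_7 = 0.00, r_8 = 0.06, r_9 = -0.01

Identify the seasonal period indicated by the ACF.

The largest autocorrelation is r_2 = 0.54, with a weaker echo at lag 4 (0.32); the remaining lags stay at or below 0.13.
The dominant spike at lag 2 indicates a seasonal period of 2.

2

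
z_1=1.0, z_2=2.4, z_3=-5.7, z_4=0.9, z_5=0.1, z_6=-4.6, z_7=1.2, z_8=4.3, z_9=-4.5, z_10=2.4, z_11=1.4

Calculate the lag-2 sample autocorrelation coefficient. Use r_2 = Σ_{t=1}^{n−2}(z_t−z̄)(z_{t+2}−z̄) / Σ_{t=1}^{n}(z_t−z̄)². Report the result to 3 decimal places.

-0.276

Mean z̄ = (1.0 + 2.4 − 5.7 + 0.9 + 0.1 − 4.6 + 1.2 + 4.3 − 4.5 + 2.4 + 1.4)/11 = -0.1000
Numerator Σ_{t=1}^{9}(z_t−z̄)(z_{t+2}−z̄) = -30.1400
Denominator Σ(z_t−z̄)² = 109.0200
r_2 = -30.1400 / 109.0200 = -0.276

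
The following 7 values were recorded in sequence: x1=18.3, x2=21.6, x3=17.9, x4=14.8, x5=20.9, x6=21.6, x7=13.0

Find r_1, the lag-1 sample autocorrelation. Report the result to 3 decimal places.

Mean x̄ = (18.3 + 21.6 + 17.9 + 14.8 + 20.9 + 21.6 + 13.0)/7 = 18.3000
Deviations from mean: 0.0000, 3.3000, -0.4000, -3.5000, 2.6000, 3.3000, -5.3000
Σ(x_t−x̄)(x_{t+1}−x̄) = (0.0000) + (-1.3200) + (1.4000) + (-9.1000) + (8.5800) + (-17.4900) = -17.9300
Denominator Σ(x_t−x̄)² = 69.0400
r_1 = -17.9300 / 69.0400 = -0.260

-0.260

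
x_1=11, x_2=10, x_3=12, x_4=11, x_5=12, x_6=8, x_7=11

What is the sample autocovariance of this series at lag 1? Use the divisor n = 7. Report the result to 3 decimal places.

Mean x̄ = (11 + 10 + 12 + 11 + 12 + 8 + 11)/7 = 10.7143
Σ_{t=1}^{6}(x_t−x̄)(x_{t+1}−x̄) = -4.6531
γ_1 = -4.6531 / 7 = -0.665

-0.665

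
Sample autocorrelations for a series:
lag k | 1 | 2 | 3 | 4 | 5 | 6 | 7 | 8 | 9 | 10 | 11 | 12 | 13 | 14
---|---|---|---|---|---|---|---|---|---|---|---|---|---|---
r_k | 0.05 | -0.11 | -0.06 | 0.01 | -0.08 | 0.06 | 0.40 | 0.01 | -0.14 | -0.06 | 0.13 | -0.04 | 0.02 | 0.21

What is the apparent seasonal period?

The largest autocorrelation is r_7 = 0.40, with a weaker echo at lag 14 (0.21); the remaining lags stay at or below 0.13.
The dominant spike at lag 7 indicates a seasonal period of 7.

7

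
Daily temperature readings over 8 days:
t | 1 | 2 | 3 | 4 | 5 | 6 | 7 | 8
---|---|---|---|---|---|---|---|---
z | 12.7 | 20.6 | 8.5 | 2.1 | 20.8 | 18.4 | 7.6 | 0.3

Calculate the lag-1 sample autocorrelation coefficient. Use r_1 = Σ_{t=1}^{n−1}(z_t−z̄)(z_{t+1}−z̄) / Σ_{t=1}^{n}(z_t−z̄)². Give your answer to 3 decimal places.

Mean z̄ = (12.7 + 20.6 + 8.5 + 2.1 + 20.8 + 18.4 + 7.6 + 0.3)/8 = 11.3750
Deviations from mean: 1.3250, 9.2250, -2.8750, -9.2750, 9.4250, 7.0250, -3.7750, -11.0750
Numerator Σ_{t=1}^{7}(z_t−z̄)(z_{t+1}−z̄) = 6.4494
Denominator Σ(z_t−z̄)² = 456.2350
r_1 = 6.4494 / 456.2350 = 0.014

0.014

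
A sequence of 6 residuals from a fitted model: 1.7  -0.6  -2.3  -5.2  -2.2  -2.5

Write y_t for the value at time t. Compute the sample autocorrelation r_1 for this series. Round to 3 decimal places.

0.260

Mean ȳ = (1.7 − 0.6 − 2.3 − 5.2 − 2.2 − 2.5)/6 = -1.8500
Deviations from mean: 3.5500, 1.2500, -0.4500, -3.3500, -0.3500, -0.6500
Σ(y_t−ȳ)(y_{t+1}−ȳ) = (4.4375) + (-0.5625) + (1.5075) + (1.1725) + (0.2275) = 6.7825
Denominator Σ(y_t−ȳ)² = 26.1350
r_1 = 6.7825 / 26.1350 = 0.260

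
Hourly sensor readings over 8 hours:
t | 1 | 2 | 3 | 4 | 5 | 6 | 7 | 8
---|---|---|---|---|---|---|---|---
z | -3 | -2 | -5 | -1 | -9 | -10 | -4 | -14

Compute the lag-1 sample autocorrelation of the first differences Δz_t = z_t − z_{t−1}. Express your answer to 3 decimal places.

First differences Δz: 1, -3, 4, -8, -1, 6, -10
Mean of differences = -1.5714
Numerator Σ(Δz_t−Δz̄)(Δz_{t+1}−Δz̄) = -110.6122
Denominator Σ(Δz_t−Δz̄)² = 209.7143
r_1(Δz) = -110.6122 / 209.7143 = -0.527

-0.527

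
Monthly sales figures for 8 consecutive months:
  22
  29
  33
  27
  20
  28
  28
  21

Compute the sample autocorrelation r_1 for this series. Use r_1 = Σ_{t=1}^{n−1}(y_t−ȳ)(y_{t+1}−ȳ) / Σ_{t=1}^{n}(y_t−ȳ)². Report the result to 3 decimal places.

-0.056

Mean ȳ = (22 + 29 + 33 + 27 + 20 + 28 + 28 + 21)/8 = 26.0000
Numerator Σ_{t=1}^{7}(y_t−ȳ)(y_{t+1}−ȳ) = -8.0000
Denominator Σ(y_t−ȳ)² = 144.0000
r_1 = -8.0000 / 144.0000 = -0.056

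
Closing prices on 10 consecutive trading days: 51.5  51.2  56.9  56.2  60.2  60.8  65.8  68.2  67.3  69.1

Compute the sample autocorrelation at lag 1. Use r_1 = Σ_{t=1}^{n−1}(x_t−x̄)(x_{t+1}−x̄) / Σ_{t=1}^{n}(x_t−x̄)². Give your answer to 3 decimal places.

Mean x̄ = (51.5 + 51.2 + 56.9 + 56.2 + 60.2 + 60.8 + 65.8 + 68.2 + 67.3 + 69.1)/10 = 60.7200
Numerator Σ_{t=1}^{9}(x_t−x̄)(x_{t+1}−x̄) = 286.4796
Denominator Σ(x_t−x̄)² = 406.2160
r_1 = 286.4796 / 406.2160 = 0.705

0.705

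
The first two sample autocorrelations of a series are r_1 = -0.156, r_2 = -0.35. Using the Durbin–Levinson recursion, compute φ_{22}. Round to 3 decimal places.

-0.384

φ_{22} = (r_2 − r_1²) / (1 − r_1²)
r_1² = (-0.156)² = 0.024336
Numerator = -0.35 − 0.0243 = -0.3743; denominator = 1 − 0.0243 = 0.9757
φ_{22} = -0.3743 / 0.9757 = -0.384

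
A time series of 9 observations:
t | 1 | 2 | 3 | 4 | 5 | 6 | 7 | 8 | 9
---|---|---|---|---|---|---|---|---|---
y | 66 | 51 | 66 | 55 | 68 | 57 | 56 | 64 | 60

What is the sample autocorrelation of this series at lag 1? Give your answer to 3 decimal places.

-0.727

Mean ȳ = (66 + 51 + 66 + 55 + 68 + 57 + 56 + 64 + 60)/9 = 60.3333
Numerator Σ_{t=1}^{8}(y_t−ȳ)(y_{t+1}−ȳ) = -205.1111
Denominator Σ(y_t−ȳ)² = 282.0000
r_1 = -205.1111 / 282.0000 = -0.727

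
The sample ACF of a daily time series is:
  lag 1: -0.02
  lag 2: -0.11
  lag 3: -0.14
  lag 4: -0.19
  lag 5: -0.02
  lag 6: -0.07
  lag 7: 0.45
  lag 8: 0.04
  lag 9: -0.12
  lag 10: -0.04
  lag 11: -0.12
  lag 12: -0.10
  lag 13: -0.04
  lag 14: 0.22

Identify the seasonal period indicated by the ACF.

7

The largest autocorrelation is r_7 = 0.45, with a weaker echo at lag 14 (0.22); the remaining lags stay at or below 0.04.
The dominant spike at lag 7 indicates a seasonal period of 7.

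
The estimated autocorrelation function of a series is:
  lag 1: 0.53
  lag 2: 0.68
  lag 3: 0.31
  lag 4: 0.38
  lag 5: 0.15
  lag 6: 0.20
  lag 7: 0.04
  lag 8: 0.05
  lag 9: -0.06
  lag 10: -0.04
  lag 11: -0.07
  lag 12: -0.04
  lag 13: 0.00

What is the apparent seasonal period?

The largest autocorrelation is r_2 = 0.68; the remaining lags stay at or below 0.53.
The dominant spike at lag 2 indicates a seasonal period of 2.

2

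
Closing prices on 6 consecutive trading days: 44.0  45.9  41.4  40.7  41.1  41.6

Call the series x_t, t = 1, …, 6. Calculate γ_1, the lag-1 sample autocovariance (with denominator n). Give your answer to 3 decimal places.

1.179

Mean x̄ = (44.0 + 45.9 + 41.4 + 40.7 + 41.1 + 41.6)/6 = 42.4500
Σ_{t=1}^{5}(x_t−x̄)(x_{t+1}−x̄) = 7.0725
γ_1 = 7.0725 / 6 = 1.179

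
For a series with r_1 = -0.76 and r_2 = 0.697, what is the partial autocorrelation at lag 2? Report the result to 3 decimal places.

0.283

φ_{22} = (r_2 − r_1²) / (1 − r_1²)
r_1² = (-0.76)² = 0.5776
Numerator = 0.697 − 0.5776 = 0.1194; denominator = 1 − 0.5776 = 0.4224
φ_{22} = 0.1194 / 0.4224 = 0.283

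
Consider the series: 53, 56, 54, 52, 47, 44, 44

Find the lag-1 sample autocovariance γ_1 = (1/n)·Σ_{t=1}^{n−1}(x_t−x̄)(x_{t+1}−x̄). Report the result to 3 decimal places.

14.000

Mean x̄ = (53 + 56 + 54 + 52 + 47 + 44 + 44)/7 = 50.0000
Deviations: 3.0000, 6.0000, 4.0000, 2.0000, -3.0000, -6.0000, -6.0000
Σ_{t=1}^{6}(x_t−x̄)(x_{t+1}−x̄) = 98.0000
γ_1 = 98.0000 / 7 = 14.000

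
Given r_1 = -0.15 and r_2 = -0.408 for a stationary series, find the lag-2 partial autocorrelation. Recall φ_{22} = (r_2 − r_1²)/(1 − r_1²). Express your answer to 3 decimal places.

-0.440

φ_{22} = (r_2 − r_1²) / (1 − r_1²)
r_1² = (-0.15)² = 0.0225
Numerator = -0.408 − 0.0225 = -0.4305; denominator = 1 − 0.0225 = 0.9775
φ_{22} = -0.4305 / 0.9775 = -0.440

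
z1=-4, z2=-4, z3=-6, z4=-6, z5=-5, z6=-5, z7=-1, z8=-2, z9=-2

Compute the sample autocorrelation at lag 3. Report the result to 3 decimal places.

Mean z̄ = (-4 − 4 − 6 − 6 − 5 − 5 − 1 − 2 − 2)/9 = -3.8889
Σ(z_t−z̄)(z_{t+3}−z̄) = (0.2346) + (0.1235) + (2.3457) + (-6.0988) + (-2.0988) + (-2.0988) = -7.5926
Denominator Σ(z_t−z̄)² = 26.8889
r_3 = -7.5926 / 26.8889 = -0.282

-0.282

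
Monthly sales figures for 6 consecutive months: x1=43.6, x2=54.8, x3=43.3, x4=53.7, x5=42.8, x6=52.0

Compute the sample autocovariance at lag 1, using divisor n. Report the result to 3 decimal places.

Mean x̄ = (43.6 + 54.8 + 43.3 + 53.7 + 42.8 + 52.0)/6 = 48.3667
Deviations: -4.7667, 6.4333, -5.0667, 5.3333, -5.5667, 3.6333
Σ_{t=1}^{5}(x_t−x̄)(x_{t+1}−x̄) = -140.1978
γ_1 = -140.1978 / 6 = -23.366

-23.366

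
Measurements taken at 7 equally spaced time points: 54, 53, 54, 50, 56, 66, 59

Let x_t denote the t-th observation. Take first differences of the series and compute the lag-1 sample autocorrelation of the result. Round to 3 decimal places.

-0.254

First differences Δx: -1, 1, -4, 6, 10, -7
Mean of differences = 0.8333
Numerator Σ(Δx_t−Δx̄)(Δx_{t+1}−Δx̄) = -50.5278
Denominator Σ(Δx_t−Δx̄)² = 198.8333
r_1(Δx) = -50.5278 / 198.8333 = -0.254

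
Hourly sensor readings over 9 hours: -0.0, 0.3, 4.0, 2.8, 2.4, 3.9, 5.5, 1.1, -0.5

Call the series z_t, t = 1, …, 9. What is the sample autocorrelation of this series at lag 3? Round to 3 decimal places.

Mean z̄ = (-0.0 + 0.3 + 4.0 + 2.8 + 2.4 + 3.9 + 5.5 + 1.1 − 0.5)/9 = 2.1667
Numerator Σ_{t=1}^{6}(z_t−z̄)(z_{t+3}−z̄) = -1.3900
Denominator Σ(z_t−z̄)² = 34.3600
r_3 = -1.3900 / 34.3600 = -0.040

-0.040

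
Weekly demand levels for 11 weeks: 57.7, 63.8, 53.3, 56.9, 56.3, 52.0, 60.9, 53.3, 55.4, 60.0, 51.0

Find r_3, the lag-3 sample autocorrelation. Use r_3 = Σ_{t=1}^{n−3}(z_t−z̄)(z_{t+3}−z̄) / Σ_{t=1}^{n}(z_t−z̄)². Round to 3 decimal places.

Mean z̄ = (57.7 + 63.8 + 53.3 + 56.9 + 56.3 + 52.0 + 60.9 + 53.3 + 55.4 + 60.0 + 51.0)/11 = 56.4182
Numerator Σ_{t=1}^{8}(z_t−z̄)(z_{t+3}−z̄) = 53.4963
Denominator Σ(z_t−z̄)² = 158.6564
r_3 = 53.4963 / 158.6564 = 0.337

0.337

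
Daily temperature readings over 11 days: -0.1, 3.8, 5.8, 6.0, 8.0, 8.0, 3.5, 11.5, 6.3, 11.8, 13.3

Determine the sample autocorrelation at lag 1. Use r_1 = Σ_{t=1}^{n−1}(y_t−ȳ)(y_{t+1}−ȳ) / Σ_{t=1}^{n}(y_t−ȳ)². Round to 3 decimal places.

Mean ȳ = (-0.1 + 3.8 + 5.8 + 6.0 + 8.0 + 8.0 + 3.5 + 11.5 + 6.3 + 11.8 + 13.3)/11 = 7.0818
Numerator Σ_{t=1}^{10}(y_t−ȳ)(y_{t+1}−ȳ) = 32.0942
Denominator Σ(y_t−ȳ)² = 160.7364
r_1 = 32.0942 / 160.7364 = 0.200

0.200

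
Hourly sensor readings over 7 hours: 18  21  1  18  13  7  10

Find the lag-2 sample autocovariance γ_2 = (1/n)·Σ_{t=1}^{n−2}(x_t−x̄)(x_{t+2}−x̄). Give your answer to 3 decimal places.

Mean x̄ = (18 + 21 + 1 + 18 + 13 + 7 + 10)/7 = 12.5714
Σ_{t=1}^{5}(x_t−x̄)(x_{t+2}−x̄) = -53.3673
γ_2 = -53.3673 / 7 = -7.624

-7.624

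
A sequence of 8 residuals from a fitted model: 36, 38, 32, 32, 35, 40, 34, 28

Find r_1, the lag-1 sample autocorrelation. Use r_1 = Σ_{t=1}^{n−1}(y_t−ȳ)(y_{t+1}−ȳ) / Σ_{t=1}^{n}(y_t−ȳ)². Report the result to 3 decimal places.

Mean ȳ = (36 + 38 + 32 + 32 + 35 + 40 + 34 + 28)/8 = 34.3750
Deviations from mean: 1.6250, 3.6250, -2.3750, -2.3750, 0.6250, 5.6250, -0.3750, -6.3750
Σ(y_t−ȳ)(y_{t+1}−ȳ) = (5.8906) + (-8.6094) + (5.6406) + (-1.4844) + (3.5156) + (-2.1094) + (2.3906) = 5.2344
Denominator Σ(y_t−ȳ)² = 99.8750
r_1 = 5.2344 / 99.8750 = 0.052

0.052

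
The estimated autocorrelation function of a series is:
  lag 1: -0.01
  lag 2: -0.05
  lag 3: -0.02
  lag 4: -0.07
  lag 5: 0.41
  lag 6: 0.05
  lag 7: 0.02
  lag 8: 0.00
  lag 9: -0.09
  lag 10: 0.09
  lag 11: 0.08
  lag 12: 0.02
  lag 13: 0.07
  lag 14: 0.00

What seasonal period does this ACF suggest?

The largest autocorrelation is r_5 = 0.41; the remaining lags stay at or below 0.09.
The dominant spike at lag 5 indicates a seasonal period of 5.

5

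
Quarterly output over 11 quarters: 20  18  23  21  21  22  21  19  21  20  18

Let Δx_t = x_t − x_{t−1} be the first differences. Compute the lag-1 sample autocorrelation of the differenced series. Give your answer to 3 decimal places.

First differences Δx: -2, 5, -2, 0, 1, -1, -2, 2, -1, -2
Mean of differences = -0.2000
Numerator Σ(Δx_t−Δx̄)(Δx_{t+1}−Δx̄) = -22.6400
Denominator Σ(Δx_t−Δx̄)² = 47.6000
r_1(Δx) = -22.6400 / 47.6000 = -0.476

-0.476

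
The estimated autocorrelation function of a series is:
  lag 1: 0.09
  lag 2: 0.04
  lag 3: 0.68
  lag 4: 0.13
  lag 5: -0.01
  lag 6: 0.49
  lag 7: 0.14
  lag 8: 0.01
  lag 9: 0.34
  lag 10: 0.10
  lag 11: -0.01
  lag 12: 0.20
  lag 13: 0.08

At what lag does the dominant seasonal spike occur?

The largest autocorrelation is r_3 = 0.68, with weaker echoes at lags 6 (0.49), 9 (0.34) and 12 (0.20); the remaining lags stay at or below 0.14.
The dominant spike at lag 3 indicates a seasonal period of 3.

3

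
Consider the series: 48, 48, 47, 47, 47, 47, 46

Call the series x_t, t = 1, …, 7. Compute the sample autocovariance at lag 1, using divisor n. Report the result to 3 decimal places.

0.120

Mean x̄ = (48 + 48 + 47 + 47 + 47 + 47 + 46)/7 = 47.1429
Deviations: 0.8571, 0.8571, -0.1429, -0.1429, -0.1429, -0.1429, -1.1429
Σ_{t=1}^{6}(x_t−x̄)(x_{t+1}−x̄) = 0.8367
γ_1 = 0.8367 / 7 = 0.120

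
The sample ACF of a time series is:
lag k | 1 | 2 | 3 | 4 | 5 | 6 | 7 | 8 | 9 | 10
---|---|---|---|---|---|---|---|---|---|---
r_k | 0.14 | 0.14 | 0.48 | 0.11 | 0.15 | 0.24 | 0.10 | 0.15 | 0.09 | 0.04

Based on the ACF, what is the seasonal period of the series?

3

The largest autocorrelation is r_3 = 0.48, with a weaker echo at lag 6 (0.24); the remaining lags stay at or below 0.15.
The dominant spike at lag 3 indicates a seasonal period of 3.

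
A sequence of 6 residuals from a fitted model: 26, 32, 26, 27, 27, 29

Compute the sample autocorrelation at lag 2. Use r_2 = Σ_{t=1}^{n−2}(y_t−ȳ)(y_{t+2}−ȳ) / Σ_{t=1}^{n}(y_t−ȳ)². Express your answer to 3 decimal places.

0.017

Mean ȳ = (26 + 32 + 26 + 27 + 27 + 29)/6 = 27.8333
Numerator Σ_{t=1}^{4}(y_t−ȳ)(y_{t+2}−ȳ) = 0.4444
Denominator Σ(y_t−ȳ)² = 26.8333
r_2 = 0.4444 / 26.8333 = 0.017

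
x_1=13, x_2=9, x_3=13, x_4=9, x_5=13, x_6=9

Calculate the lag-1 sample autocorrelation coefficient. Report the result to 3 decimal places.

Mean x̄ = (13 + 9 + 13 + 9 + 13 + 9)/6 = 11.0000
Σ(x_t−x̄)(x_{t+1}−x̄) = (-4.0000) + (-4.0000) + (-4.0000) + (-4.0000) + (-4.0000) = -20.0000
Denominator Σ(x_t−x̄)² = 24.0000
r_1 = -20.0000 / 24.0000 = -0.833

-0.833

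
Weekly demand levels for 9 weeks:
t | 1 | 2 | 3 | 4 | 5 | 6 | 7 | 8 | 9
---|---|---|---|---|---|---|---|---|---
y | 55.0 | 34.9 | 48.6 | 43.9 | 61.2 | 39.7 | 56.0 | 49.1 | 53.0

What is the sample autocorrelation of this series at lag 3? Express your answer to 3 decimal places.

Mean ȳ = (55.0 + 34.9 + 48.6 + 43.9 + 61.2 + 39.7 + 56.0 + 49.1 + 53.0)/9 = 49.0444
Σ(y_t−ȳ)(y_{t+3}−ȳ) = (-30.6380) + (-171.9336) + (4.1531) + (-35.7825) + (0.6753) + (-36.9625) = -270.4881
Denominator Σ(y_t−ȳ)² = 561.3022
r_3 = -270.4881 / 561.3022 = -0.482

-0.482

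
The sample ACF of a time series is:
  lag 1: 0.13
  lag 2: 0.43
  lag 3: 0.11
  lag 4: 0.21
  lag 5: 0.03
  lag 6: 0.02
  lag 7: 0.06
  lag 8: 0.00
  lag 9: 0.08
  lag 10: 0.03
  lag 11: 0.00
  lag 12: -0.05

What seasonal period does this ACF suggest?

2

The largest autocorrelation is r_2 = 0.43, with a weaker echo at lag 4 (0.21); the remaining lags stay at or below 0.13.
The dominant spike at lag 2 indicates a seasonal period of 2.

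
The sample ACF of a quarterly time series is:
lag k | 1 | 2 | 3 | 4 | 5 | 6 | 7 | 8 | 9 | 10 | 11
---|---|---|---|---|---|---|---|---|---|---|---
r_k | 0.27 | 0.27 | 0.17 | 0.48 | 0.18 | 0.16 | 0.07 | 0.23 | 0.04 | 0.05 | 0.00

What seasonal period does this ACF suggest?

4

The largest autocorrelation is r_4 = 0.48; the remaining lags stay at or below 0.27.
The dominant spike at lag 4 indicates a seasonal period of 4.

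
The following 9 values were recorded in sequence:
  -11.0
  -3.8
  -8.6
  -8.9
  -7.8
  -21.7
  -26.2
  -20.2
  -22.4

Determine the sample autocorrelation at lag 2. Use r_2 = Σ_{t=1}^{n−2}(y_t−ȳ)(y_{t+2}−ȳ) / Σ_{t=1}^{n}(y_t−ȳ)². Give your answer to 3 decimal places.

Mean ȳ = (-11.0 − 3.8 − 8.6 − 8.9 − 7.8 − 21.7 − 26.2 − 20.2 − 22.4)/9 = -14.5111
Numerator Σ_{t=1}^{7}(y_t−ȳ)(y_{t+2}−ȳ) = 134.8520
Denominator Σ(y_t−ȳ)² = 521.4289
r_2 = 134.8520 / 521.4289 = 0.259

0.259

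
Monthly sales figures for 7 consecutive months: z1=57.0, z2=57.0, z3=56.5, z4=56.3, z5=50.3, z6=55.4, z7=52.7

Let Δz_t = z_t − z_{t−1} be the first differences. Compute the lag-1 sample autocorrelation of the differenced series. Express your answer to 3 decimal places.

-0.673

First differences Δz: 0.0, -0.5, -0.2, -6.0, 5.1, -2.7
Mean of differences = -0.7167
Numerator Σ(Δz_t−Δz̄)(Δz_{t+1}−Δz̄) = -44.7303
Denominator Σ(Δz_t−Δz̄)² = 66.5083
r_1(Δz) = -44.7303 / 66.5083 = -0.673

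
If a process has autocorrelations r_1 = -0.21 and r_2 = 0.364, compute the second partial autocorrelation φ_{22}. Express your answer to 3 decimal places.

φ_{22} = (r_2 − r_1²) / (1 − r_1²)
r_1² = (-0.21)² = 0.0441
Numerator = 0.364 − 0.0441 = 0.3199; denominator = 1 − 0.0441 = 0.9559
φ_{22} = 0.3199 / 0.9559 = 0.335

0.335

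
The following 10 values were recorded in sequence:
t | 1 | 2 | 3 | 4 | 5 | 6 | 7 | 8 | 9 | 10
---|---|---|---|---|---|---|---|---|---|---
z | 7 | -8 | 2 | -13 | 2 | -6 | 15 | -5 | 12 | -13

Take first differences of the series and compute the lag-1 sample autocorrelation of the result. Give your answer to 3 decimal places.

First differences Δz: -15, 10, -15, 15, -8, 21, -20, 17, -25
Mean of differences = -2.2222
Numerator Σ(Δz_t−Δz̄)(Δz_{t+1}−Δz̄) = -1958.4938
Denominator Σ(Δz_t−Δz̄)² = 2549.5556
r_1(Δz) = -1958.4938 / 2549.5556 = -0.768

-0.768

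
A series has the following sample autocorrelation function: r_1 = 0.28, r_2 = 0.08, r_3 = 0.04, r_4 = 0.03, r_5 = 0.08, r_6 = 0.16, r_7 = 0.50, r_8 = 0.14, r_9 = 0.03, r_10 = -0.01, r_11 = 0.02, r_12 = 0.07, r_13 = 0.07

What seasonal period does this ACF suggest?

The largest autocorrelation is r_7 = 0.50; the remaining lags stay at or below 0.28. The elevated value at lag 1 (0.28), dropping to 0.08 at lag 2, reflects decaying short-term dependence rather than seasonality.
The dominant spike at lag 7 indicates a seasonal period of 7.

7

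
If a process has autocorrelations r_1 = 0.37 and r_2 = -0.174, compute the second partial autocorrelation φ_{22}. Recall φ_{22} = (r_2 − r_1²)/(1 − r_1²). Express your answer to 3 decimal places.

-0.360

φ_{22} = (r_2 − r_1²) / (1 − r_1²)
r_1² = (0.37)² = 0.1369
Numerator = -0.174 − 0.1369 = -0.3109; denominator = 1 − 0.1369 = 0.8631
φ_{22} = -0.3109 / 0.8631 = -0.360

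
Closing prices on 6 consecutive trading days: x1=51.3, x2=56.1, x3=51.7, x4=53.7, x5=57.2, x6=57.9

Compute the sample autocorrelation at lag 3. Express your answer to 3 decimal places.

Mean x̄ = (51.3 + 56.1 + 51.7 + 53.7 + 57.2 + 57.9)/6 = 54.6500
Σ(x_t−x̄)(x_{t+3}−x̄) = (3.1825) + (3.6975) + (-9.5875) = -2.7075
Denominator Σ(x_t−x̄)² = 39.9950
r_3 = -2.7075 / 39.9950 = -0.068

-0.068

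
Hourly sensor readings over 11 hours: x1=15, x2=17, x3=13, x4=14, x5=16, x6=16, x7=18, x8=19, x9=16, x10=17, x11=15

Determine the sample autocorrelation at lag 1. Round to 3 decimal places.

Mean x̄ = (15 + 17 + 13 + 14 + 16 + 16 + 18 + 19 + 16 + 17 + 15)/11 = 16.0000
Numerator Σ_{t=1}^{10}(x_t−x̄)(x_{t+1}−x̄) = 7.0000
Denominator Σ(x_t−x̄)² = 30.0000
r_1 = 7.0000 / 30.0000 = 0.233

0.233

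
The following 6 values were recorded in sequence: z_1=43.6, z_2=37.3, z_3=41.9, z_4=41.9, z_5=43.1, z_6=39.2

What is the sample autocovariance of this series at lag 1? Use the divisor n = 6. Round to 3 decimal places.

-2.349

Mean z̄ = (43.6 + 37.3 + 41.9 + 41.9 + 43.1 + 39.2)/6 = 41.1667
Σ_{t=1}^{5}(z_t−z̄)(z_{t+1}−z̄) = -14.0911
γ_1 = -14.0911 / 6 = -2.349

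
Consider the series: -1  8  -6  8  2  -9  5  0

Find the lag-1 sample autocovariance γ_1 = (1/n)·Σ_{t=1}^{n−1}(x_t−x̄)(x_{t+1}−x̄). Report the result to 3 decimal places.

-19.846

Mean x̄ = (-1 + 8 − 6 + 8 + 2 − 9 + 5 + 0)/8 = 0.8750
Deviations: -1.8750, 7.1250, -6.8750, 7.1250, 1.1250, -9.8750, 4.1250, -0.8750
Σ_{t=1}^{7}(x_t−x̄)(x_{t+1}−x̄) = -158.7656
γ_1 = -158.7656 / 8 = -19.846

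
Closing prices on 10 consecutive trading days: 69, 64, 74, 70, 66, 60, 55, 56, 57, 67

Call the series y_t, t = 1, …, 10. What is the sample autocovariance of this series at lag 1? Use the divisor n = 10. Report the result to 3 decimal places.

Mean ȳ = (69 + 64 + 74 + 70 + 66 + 60 + 55 + 56 + 57 + 67)/10 = 63.8000
Σ_{t=1}^{9}(y_t−ȳ)(y_{t+1}−ȳ) = 204.9600
γ_1 = 204.9600 / 10 = 20.496

20.496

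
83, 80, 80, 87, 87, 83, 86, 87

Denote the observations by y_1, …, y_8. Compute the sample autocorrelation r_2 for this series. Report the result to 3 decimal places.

-0.311

Mean ȳ = (83 + 80 + 80 + 87 + 87 + 83 + 86 + 87)/8 = 84.1250
Deviations from mean: -1.1250, -4.1250, -4.1250, 2.8750, 2.8750, -1.1250, 1.8750, 2.8750
Σ(y_t−ȳ)(y_{t+2}−ȳ) = (4.6406) + (-11.8594) + (-11.8594) + (-3.2344) + (5.3906) + (-3.2344) = -20.1563
Denominator Σ(y_t−ȳ)² = 64.8750
r_2 = -20.1563 / 64.8750 = -0.311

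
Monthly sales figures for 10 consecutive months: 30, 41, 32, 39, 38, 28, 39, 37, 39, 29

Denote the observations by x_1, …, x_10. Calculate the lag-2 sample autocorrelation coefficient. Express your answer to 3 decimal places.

0.015

Mean x̄ = (30 + 41 + 32 + 39 + 38 + 28 + 39 + 37 + 39 + 29)/10 = 35.2000
Numerator Σ_{t=1}^{8}(x_t−x̄)(x_{t+2}−x̄) = 3.3200
Denominator Σ(x_t−x̄)² = 215.6000
r_2 = 3.3200 / 215.6000 = 0.015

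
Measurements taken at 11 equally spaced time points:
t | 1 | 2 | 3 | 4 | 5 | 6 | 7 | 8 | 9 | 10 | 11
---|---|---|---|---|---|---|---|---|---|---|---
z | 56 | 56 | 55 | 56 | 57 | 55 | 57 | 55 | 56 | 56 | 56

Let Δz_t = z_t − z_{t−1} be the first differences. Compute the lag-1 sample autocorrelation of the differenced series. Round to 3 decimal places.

First differences Δz: 0, -1, 1, 1, -2, 2, -2, 1, 0, 0
Mean of differences = 0.0000
Numerator Σ(Δz_t−Δz̄)(Δz_{t+1}−Δz̄) = -12.0000
Denominator Σ(Δz_t−Δz̄)² = 16.0000
r_1(Δz) = -12.0000 / 16.0000 = -0.750

-0.750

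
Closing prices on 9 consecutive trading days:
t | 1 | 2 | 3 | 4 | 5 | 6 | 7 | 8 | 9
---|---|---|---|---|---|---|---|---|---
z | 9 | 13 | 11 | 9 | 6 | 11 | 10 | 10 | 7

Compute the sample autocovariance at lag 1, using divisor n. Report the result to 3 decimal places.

Mean z̄ = (9 + 13 + 11 + 9 + 6 + 11 + 10 + 10 + 7)/9 = 9.5556
Σ_{t=1}^{8}(z_t−z̄)(z_{t+1}−z̄) = -1.1975
γ_1 = -1.1975 / 9 = -0.133

-0.133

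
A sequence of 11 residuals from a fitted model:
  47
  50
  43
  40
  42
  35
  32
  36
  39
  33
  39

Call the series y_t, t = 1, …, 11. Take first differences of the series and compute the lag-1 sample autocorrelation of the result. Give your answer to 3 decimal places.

First differences Δy: 3, -7, -3, 2, -7, -3, 4, 3, -6, 6
Mean of differences = -0.8000
Numerator Σ(Δy_t−Δȳ)(Δy_{t+1}−Δȳ) = -67.2400
Denominator Σ(Δy_t−Δȳ)² = 219.6000
r_1(Δy) = -67.2400 / 219.6000 = -0.306

-0.306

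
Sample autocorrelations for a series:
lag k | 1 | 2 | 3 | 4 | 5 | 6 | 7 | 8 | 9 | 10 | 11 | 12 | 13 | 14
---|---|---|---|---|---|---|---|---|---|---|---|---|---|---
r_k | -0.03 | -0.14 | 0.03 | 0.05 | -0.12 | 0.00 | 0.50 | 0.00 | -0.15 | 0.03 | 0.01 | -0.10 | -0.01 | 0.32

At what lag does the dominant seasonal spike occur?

7

The largest autocorrelation is r_7 = 0.50, with a weaker echo at lag 14 (0.32); the remaining lags stay at or below 0.05.
The dominant spike at lag 7 indicates a seasonal period of 7.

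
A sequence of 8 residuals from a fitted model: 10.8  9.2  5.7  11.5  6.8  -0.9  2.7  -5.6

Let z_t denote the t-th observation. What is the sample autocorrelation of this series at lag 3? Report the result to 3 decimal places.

Mean z̄ = (10.8 + 9.2 + 5.7 + 11.5 + 6.8 − 0.9 + 2.7 − 5.6)/8 = 5.0250
Σ(z_t−z̄)(z_{t+3}−z̄) = (37.3931) + (7.4106) + (-3.9994) + (-15.0544) + (-18.8594) = 6.8906
Denominator Σ(z_t−z̄)² = 249.7150
r_3 = 6.8906 / 249.7150 = 0.028

0.028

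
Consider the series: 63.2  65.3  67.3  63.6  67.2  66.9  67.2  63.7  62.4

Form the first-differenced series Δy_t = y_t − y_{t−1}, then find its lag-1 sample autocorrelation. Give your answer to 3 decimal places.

-0.292

First differences Δy: 2.1, 2.0, -3.7, 3.6, -0.3, 0.3, -3.5, -1.3
Mean of differences = -0.1000
Numerator Σ(Δy_t−Δȳ)(Δy_{t+1}−Δȳ) = -14.3600
Denominator Σ(Δy_t−Δȳ)² = 49.1000
r_1(Δy) = -14.3600 / 49.1000 = -0.292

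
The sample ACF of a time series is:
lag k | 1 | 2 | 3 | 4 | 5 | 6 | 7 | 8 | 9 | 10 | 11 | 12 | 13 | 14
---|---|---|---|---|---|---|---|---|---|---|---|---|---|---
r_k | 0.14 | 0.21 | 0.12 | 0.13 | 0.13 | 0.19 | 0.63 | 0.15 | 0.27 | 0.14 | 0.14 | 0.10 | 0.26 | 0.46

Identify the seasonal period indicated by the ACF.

7

The largest autocorrelation is r_7 = 0.63, with a weaker echo at lag 14 (0.46); the remaining lags stay at or below 0.27.
The dominant spike at lag 7 indicates a seasonal period of 7.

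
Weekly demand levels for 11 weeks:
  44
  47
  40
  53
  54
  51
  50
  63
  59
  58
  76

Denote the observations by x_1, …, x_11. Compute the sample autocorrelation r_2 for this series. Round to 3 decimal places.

Mean x̄ = (44 + 47 + 40 + 53 + 54 + 51 + 50 + 63 + 59 + 58 + 76)/11 = 54.0909
Numerator Σ_{t=1}^{9}(x_t−x̄)(x_{t+2}−x̄) = 249.7107
Denominator Σ(x_t−x̄)² = 976.9091
r_2 = 249.7107 / 976.9091 = 0.256

0.256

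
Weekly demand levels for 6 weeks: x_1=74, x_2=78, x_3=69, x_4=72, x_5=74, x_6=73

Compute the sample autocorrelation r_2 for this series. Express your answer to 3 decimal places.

-0.267

Mean x̄ = (74 + 78 + 69 + 72 + 74 + 73)/6 = 73.3333
Numerator Σ_{t=1}^{4}(x_t−x̄)(x_{t+2}−x̄) = -11.5556
Denominator Σ(x_t−x̄)² = 43.3333
r_2 = -11.5556 / 43.3333 = -0.267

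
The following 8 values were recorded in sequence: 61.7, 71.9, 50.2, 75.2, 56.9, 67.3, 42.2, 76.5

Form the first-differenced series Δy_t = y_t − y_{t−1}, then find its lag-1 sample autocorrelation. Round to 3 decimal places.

-0.724

First differences Δy: 10.2, -21.7, 25.0, -18.3, 10.4, -25.1, 34.3
Mean of differences = 2.1143
Numerator Σ(Δy_t−Δȳ)(Δy_{t+1}−Δȳ) = -2475.3059
Denominator Σ(Δy_t−Δȳ)² = 3418.1886
r_1(Δy) = -2475.3059 / 3418.1886 = -0.724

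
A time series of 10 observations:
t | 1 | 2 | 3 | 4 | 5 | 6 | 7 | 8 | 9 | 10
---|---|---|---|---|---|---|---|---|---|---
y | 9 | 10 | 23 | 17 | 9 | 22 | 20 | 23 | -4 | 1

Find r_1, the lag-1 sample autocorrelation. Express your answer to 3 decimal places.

0.167

Mean ȳ = (9 + 10 + 23 + 17 + 9 + 22 + 20 + 23 − 4 + 1)/10 = 13.0000
Numerator Σ_{t=1}^{9}(y_t−ȳ)(y_{t+1}−ȳ) = 137.0000
Denominator Σ(y_t−ȳ)² = 820.0000
r_1 = 137.0000 / 820.0000 = 0.167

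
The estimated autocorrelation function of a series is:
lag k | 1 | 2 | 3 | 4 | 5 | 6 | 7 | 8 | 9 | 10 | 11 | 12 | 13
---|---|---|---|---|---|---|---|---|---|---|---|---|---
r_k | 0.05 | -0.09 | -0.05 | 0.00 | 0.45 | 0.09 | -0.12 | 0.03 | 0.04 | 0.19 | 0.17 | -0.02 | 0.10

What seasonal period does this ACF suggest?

5

The largest autocorrelation is r_5 = 0.45, with a weaker echo at lag 10 (0.19); the remaining lags stay at or below 0.17.
The dominant spike at lag 5 indicates a seasonal period of 5.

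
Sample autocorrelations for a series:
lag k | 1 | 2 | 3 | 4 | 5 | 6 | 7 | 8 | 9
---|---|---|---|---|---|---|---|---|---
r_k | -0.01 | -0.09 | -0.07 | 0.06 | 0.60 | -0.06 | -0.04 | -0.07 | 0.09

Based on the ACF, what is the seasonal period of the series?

5

The largest autocorrelation is r_5 = 0.60; the remaining lags stay at or below 0.09.
The dominant spike at lag 5 indicates a seasonal period of 5.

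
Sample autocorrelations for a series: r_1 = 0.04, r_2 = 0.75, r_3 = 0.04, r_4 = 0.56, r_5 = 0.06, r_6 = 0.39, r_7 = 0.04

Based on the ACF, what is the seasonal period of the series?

The largest autocorrelation is r_2 = 0.75, with weaker echoes at lags 4 (0.56) and 6 (0.39); the remaining lags stay at or below 0.06.
The dominant spike at lag 2 indicates a seasonal period of 2.

2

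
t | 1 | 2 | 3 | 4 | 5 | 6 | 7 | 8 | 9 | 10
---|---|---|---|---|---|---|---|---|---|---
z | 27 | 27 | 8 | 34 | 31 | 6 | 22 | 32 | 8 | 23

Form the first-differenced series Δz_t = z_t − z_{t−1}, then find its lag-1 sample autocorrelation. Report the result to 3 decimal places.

-0.476

First differences Δz: 0, -19, 26, -3, -25, 16, 10, -24, 15
Mean of differences = -0.4444
Numerator Σ(Δz_t−Δz̄)(Δz_{t+1}−Δz̄) = -1345.6420
Denominator Σ(Δz_t−Δz̄)² = 2826.2222
r_1(Δz) = -1345.6420 / 2826.2222 = -0.476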